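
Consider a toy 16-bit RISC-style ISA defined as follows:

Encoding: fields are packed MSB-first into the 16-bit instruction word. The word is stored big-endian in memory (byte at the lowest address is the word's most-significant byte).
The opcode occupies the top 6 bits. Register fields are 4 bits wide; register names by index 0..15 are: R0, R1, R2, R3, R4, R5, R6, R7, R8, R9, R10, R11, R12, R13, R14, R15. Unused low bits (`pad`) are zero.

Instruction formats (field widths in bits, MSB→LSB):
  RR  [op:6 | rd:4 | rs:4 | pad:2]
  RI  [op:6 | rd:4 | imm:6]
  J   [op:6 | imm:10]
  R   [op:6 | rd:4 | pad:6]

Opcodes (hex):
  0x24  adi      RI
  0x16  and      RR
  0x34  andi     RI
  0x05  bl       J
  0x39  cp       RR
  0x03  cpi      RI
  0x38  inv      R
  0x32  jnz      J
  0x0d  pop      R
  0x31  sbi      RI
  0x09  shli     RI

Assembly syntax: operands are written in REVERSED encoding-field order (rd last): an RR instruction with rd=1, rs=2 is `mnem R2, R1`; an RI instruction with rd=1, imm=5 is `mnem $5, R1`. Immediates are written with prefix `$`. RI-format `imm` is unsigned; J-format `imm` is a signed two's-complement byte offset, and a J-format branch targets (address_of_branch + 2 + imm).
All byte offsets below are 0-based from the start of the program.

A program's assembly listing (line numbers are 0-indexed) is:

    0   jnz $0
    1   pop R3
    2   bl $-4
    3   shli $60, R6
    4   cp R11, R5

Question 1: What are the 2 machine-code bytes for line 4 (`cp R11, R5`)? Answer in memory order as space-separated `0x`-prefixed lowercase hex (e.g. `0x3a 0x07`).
0xe5 0x6c

L4: cp op=0x39:6|rd=5:4|rs=11:4|pad=0:2 ⇒ 0xe56c ⇒ big e5 6c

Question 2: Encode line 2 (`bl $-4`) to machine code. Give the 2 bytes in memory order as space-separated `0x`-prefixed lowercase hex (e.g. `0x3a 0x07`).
2. bl fields op=0x5:6|imm=-4:10 → word 17fch → 17 fc

0x17 0xfc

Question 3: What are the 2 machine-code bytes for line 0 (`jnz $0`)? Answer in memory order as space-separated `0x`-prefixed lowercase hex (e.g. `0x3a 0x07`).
L0: jnz op=0x32:6|imm=0:10 ⇒ 0xc800 ⇒ big c8 00

0xc8 0x00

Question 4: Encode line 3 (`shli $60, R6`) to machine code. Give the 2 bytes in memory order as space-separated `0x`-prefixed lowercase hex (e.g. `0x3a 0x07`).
L3: shli op=0x9:6|rd=6:4|imm=60:6 ⇒ 0x25bc ⇒ big 25 bc

0x25 0xbc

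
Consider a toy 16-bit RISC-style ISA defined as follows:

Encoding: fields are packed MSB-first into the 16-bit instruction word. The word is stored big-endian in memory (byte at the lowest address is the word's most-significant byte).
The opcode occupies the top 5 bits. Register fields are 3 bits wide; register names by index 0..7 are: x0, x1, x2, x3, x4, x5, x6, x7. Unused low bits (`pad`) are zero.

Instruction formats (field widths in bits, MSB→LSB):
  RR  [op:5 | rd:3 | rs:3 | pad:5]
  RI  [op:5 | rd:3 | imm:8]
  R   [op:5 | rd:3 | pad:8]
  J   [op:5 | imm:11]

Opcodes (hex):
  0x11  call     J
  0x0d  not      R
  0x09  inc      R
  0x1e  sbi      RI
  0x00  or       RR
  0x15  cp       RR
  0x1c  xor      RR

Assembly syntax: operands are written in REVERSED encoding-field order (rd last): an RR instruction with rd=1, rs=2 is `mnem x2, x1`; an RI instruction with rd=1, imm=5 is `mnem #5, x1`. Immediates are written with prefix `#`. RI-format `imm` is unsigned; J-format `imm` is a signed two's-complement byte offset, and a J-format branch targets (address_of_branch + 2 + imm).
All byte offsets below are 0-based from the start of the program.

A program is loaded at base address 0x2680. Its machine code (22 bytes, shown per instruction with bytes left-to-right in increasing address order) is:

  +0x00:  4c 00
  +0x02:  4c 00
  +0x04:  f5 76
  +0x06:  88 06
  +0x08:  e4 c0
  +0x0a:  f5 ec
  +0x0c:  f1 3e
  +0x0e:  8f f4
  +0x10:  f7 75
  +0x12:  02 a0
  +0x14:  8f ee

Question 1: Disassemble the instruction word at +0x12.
[12] 02 a0 → 0x02a0
  opcode bits[15:11]=0x0: or/RR
  rd@[10:8]=0x2 ⇒ x2
  rs@[7:5]=0x5 ⇒ x5

or x5, x2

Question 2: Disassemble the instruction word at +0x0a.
@+0a  big-endian(f5 ec) = 0xf5ec
  op=0xf5ec>>11=0x1e ⇒ sbi (RI)
  rd@[10:8]=0x5 ⇒ x5
  imm@[7:0]=0xec ⇒ #236

sbi #236, x5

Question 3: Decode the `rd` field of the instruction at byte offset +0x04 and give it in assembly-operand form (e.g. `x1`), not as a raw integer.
+0x04: f5 76 ⇒ word 0xf576 (big)
  opcode bits[15:11]=0x1e: sbi/RI
  rd@[10:8]=0x5 ⇒ x5
  imm@[7:0]=0x76 ⇒ #118

x5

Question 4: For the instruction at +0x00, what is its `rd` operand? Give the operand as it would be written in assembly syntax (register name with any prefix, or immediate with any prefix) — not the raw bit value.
x4

off 0x00: read 4c 00 as big → 0x4c00
  top 5b → 0x9 → inc [R]
  [10:8] rd=4 = x4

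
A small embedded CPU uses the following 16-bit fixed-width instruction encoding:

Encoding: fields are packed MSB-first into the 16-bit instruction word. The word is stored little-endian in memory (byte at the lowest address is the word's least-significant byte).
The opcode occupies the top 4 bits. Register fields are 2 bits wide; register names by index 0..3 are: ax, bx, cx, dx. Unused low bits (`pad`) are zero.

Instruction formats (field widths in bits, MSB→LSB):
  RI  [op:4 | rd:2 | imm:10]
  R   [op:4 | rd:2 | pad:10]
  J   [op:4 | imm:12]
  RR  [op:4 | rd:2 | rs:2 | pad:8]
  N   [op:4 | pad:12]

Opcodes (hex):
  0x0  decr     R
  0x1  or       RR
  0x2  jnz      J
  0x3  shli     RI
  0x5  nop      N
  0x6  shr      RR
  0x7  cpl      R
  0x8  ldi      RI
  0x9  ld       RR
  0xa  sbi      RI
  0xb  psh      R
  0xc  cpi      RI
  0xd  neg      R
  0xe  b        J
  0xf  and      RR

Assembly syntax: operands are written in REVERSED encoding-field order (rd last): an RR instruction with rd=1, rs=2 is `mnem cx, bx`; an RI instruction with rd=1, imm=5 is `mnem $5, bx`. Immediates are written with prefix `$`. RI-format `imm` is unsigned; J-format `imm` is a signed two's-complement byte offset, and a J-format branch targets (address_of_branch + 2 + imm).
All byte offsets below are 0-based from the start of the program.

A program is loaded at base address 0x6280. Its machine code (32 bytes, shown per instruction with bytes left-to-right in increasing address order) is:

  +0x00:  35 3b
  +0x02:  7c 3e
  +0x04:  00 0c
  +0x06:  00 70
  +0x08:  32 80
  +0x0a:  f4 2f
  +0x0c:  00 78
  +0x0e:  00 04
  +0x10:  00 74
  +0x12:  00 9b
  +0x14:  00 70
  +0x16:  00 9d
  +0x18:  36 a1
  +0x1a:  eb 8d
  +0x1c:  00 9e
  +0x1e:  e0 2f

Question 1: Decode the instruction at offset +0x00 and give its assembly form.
+0x00: 35 3b ⇒ word 0x3b35 (little)
  opcode bits[15:12]=0x3: shli/RI
  rd@[11:10]=0x2 ⇒ cx
  imm@[9:0]=0x335 ⇒ $821

shli $821, cx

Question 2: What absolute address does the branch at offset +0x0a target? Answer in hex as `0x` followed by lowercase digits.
@+0a  little-endian(f4 2f) = 0x2ff4
  top 4b → 0x2 → jnz [J]
  [11:0] imm=4084 (s12→-12) = $-12
  target = base 0x6280 + off 0x0a + 2 + imm -12 = 0x6280

0x6280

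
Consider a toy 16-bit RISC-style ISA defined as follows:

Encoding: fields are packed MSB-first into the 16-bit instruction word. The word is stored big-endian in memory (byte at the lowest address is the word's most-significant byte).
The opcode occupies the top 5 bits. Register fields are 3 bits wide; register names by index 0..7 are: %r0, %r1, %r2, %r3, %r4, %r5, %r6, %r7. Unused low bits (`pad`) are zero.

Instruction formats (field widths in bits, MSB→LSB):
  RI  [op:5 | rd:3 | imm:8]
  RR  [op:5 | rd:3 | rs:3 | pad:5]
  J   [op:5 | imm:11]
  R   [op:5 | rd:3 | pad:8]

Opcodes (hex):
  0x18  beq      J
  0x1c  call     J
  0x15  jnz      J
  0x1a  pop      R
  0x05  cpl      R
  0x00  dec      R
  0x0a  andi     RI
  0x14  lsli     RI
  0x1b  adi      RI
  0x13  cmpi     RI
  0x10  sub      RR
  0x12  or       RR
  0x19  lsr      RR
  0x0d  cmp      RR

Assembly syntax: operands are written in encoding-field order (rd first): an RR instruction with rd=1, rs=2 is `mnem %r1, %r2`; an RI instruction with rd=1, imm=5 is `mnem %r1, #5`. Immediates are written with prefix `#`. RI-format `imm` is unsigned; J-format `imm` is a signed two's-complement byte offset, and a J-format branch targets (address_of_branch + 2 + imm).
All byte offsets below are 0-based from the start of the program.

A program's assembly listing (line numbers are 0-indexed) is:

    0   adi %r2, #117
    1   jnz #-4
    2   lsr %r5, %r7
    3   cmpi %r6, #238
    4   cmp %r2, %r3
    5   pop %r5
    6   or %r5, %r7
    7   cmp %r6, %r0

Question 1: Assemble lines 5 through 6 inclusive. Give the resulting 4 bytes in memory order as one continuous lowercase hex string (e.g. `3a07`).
line 5 (pop): pack op=0x1a:5|rd=5:3|pad=0:8 = 0xd500; big→ d5 00
line 6 (or): pack op=0x12:5|rd=5:3|rs=7:3|pad=0:5 = 0x95e0; big→ 95 e0

d50095e0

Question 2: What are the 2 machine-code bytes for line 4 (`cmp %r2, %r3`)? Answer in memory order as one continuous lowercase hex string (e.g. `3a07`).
L4: cmp op=0xd:5|rd=2:3|rs=3:3|pad=0:5 ⇒ 0x6a60 ⇒ big 6a 60

6a60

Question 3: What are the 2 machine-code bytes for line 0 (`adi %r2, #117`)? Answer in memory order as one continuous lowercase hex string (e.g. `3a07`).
da75

0. adi fields op=0x1b:5|rd=2:3|imm=117:8 → word da75h → da 75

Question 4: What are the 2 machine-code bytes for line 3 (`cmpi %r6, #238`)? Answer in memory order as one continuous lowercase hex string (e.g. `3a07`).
line 3 (cmpi): pack op=0x13:5|rd=6:3|imm=238:8 = 0x9eee; big→ 9e ee

9eee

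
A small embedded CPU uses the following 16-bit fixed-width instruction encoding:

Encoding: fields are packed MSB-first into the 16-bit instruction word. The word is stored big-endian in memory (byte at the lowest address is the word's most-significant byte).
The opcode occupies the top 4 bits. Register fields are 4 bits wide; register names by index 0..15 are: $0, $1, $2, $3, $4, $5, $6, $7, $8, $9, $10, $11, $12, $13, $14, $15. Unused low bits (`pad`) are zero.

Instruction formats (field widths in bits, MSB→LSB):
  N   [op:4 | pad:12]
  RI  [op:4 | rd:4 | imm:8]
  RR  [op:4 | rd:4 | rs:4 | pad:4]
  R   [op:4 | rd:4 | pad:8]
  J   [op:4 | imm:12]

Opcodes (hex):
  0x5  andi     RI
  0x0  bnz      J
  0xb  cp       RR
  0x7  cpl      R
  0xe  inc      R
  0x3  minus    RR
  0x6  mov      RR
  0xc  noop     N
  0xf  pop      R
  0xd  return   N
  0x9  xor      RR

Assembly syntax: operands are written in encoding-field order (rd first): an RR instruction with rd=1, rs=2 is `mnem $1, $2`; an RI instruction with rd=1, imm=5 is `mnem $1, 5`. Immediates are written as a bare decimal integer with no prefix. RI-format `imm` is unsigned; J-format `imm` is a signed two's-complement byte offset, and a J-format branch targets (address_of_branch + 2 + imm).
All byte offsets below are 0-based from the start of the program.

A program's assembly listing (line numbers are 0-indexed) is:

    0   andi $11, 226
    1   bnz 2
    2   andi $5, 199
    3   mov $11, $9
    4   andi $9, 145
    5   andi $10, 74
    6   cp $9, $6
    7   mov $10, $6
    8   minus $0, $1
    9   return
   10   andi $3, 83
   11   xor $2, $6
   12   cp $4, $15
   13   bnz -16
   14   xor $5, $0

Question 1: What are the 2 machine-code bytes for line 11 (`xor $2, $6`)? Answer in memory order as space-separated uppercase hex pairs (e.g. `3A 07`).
92 60

L11: xor op=0x9:4|rd=2:4|rs=6:4|pad=0:4 ⇒ 0x9260 ⇒ big 92 60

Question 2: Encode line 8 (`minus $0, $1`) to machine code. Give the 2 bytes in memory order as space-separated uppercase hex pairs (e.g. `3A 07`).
30 10

L8: minus op=0x3:4|rd=0:4|rs=1:4|pad=0:4 ⇒ 0x3010 ⇒ big 30 10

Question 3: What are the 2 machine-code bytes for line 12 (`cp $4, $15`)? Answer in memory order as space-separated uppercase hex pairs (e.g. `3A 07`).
B4 F0

12. cp fields op=0xb:4|rd=4:4|rs=15:4|pad=0:4 → word b4f0h → b4 f0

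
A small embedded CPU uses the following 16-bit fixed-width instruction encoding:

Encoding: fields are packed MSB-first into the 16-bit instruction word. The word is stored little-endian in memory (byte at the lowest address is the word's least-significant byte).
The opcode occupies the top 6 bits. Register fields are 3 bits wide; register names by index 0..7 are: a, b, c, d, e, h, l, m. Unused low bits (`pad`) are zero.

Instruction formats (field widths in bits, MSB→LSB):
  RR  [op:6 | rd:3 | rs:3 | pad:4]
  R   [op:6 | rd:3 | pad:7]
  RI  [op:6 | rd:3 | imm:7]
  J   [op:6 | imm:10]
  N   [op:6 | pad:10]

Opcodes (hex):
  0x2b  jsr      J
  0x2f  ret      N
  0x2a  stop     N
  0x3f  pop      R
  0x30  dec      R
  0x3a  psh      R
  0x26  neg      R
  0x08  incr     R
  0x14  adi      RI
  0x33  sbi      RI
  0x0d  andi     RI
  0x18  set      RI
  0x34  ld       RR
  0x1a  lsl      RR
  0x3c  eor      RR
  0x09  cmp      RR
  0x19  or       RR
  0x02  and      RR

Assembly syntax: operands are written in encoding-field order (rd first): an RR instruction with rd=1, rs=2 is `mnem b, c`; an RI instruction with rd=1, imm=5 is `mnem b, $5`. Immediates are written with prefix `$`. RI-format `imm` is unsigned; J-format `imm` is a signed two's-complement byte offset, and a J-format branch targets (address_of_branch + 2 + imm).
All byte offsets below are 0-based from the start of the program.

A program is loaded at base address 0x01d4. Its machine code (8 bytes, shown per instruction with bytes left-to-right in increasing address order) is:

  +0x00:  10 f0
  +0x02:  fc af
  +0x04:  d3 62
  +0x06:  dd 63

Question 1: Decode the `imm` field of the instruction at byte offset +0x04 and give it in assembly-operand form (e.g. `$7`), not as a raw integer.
$83

+0x04: d3 62 ⇒ word 0x62d3 (little)
  op=0x62d3>>10=0x18 ⇒ set (RI)
  rd@[9:7]=0x5 ⇒ h
  imm@[6:0]=0x53 ⇒ $83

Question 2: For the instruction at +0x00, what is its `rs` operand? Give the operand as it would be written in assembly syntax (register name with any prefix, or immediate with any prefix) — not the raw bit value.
b

[00] 10 f0 → 0xf010
  opcode bits[15:10]=0x3c: eor/RR
  [9:7] rd=0 = a
  [6:4] rs=1 = b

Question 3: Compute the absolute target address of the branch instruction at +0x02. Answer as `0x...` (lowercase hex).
0x01d4

@+02  little-endian(fc af) = 0xaffc
  top 6b → 0x2b → jsr [J]
  imm@[9:0]=0x3fc (s10→-4) ⇒ $-4
  target = base 0x01d4 + off 0x02 + 2 + imm -4 = 0x01d4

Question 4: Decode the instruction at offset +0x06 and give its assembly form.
set m, $93

@+06  little-endian(dd 63) = 0x63dd
  top 6b → 0x18 → set [RI]
  [9:7] rd=7 = m
  [6:0] imm=93 = $93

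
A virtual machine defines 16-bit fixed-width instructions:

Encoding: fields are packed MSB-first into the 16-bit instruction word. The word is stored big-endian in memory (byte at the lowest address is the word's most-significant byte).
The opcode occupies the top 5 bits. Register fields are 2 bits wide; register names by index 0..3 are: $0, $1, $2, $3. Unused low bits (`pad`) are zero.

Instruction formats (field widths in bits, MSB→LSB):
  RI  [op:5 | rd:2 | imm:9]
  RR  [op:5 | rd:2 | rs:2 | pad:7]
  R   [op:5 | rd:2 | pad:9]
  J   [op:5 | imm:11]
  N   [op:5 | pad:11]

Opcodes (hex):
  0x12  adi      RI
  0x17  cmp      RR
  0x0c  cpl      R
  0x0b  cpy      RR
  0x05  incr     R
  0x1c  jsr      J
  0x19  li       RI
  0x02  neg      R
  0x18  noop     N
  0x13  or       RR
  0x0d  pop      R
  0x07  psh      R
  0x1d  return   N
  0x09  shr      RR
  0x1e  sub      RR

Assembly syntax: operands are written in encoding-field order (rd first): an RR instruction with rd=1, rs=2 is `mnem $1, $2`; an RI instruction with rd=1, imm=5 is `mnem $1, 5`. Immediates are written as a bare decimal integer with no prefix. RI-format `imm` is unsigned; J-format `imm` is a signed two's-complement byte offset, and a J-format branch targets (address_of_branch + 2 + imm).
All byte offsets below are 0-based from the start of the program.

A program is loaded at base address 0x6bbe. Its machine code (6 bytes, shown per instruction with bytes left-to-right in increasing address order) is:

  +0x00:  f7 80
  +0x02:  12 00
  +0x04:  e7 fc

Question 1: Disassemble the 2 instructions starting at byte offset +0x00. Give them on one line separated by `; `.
sub $3, $3; neg $1

off 0x00: read f7 80 as big → 0xf780
  top 5b → 0x1e → sub [RR]
  rd@[10:9]=0x3 ⇒ $3
  rs@[8:7]=0x3 ⇒ $3
off 0x02: read 12 00 as big → 0x1200
  top 5b → 0x2 → neg [R]
  rd@[10:9]=0x1 ⇒ $1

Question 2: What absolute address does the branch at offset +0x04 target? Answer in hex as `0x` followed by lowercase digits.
@+04  big-endian(e7 fc) = 0xe7fc
  op=0xe7fc>>11=0x1c ⇒ jsr (J)
  imm@[10:0]=0x7fc (s11→-4) ⇒ -4
  target = base 0x6bbe + off 0x04 + 2 + imm -4 = 0x6bc0

0x6bc0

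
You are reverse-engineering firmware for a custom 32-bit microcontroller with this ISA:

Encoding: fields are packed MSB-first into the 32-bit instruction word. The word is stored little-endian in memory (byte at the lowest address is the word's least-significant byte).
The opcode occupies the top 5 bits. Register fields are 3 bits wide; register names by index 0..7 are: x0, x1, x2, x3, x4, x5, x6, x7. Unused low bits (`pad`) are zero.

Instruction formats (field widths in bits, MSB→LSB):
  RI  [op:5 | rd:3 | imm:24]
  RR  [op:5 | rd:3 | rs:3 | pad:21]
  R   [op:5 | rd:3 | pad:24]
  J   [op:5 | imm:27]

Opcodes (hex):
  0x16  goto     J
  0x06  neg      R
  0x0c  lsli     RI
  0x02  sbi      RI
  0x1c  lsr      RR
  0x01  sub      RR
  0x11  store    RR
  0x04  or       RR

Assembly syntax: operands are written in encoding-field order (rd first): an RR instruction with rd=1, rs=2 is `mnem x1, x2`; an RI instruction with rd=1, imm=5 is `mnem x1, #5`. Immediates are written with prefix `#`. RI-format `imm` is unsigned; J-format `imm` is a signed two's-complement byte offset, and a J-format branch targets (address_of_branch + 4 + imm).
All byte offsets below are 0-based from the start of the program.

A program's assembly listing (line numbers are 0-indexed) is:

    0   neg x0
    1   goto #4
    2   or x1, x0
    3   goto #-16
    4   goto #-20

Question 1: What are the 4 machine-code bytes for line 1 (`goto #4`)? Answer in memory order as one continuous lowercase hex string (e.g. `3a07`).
040000b0

L1: goto op=0x16:5|imm=4:27 ⇒ 0xb0000004 ⇒ little 04 00 00 b0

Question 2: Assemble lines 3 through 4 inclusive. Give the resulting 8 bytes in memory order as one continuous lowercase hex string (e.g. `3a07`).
f0ffffb7ecffffb7

3. goto fields op=0x16:5|imm=-16:27 → word b7fffff0h → f0 ff ff b7
4. goto fields op=0x16:5|imm=-20:27 → word b7ffffech → ec ff ff b7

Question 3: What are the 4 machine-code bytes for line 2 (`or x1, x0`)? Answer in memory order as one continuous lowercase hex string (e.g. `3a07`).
2. or fields op=0x4:5|rd=1:3|rs=0:3|pad=0:21 → word 21000000h → 00 00 00 21

00000021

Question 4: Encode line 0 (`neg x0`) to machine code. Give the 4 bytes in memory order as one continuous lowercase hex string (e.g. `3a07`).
00000030

0. neg fields op=0x6:5|rd=0:3|pad=0:24 → word 30000000h → 00 00 00 30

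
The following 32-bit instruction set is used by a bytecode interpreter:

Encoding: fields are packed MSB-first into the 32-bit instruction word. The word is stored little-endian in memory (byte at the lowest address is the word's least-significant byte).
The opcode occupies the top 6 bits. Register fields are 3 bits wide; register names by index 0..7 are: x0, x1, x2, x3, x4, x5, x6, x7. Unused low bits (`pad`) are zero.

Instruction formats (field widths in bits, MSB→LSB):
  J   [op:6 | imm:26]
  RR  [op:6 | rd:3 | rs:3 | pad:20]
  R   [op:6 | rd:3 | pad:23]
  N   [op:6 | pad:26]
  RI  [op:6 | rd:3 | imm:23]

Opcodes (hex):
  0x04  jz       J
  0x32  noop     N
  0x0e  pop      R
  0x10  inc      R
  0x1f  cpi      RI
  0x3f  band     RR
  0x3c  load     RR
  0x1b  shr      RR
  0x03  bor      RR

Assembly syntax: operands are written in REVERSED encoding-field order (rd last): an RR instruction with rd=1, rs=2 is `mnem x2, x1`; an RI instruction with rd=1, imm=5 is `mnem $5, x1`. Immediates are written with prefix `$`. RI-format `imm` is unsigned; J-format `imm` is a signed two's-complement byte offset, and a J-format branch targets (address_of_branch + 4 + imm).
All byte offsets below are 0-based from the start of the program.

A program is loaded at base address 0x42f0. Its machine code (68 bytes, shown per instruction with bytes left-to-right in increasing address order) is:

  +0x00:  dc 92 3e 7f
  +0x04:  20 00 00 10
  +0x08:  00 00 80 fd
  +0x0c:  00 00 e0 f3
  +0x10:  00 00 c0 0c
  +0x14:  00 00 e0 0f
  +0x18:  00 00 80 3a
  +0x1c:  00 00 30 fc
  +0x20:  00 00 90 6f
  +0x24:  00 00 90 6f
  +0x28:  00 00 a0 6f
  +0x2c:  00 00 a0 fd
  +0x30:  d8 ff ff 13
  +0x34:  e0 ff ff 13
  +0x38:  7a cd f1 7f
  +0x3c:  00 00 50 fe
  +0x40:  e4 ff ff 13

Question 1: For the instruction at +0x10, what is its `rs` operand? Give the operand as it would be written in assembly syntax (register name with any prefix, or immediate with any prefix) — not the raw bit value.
x4

@+10  little-endian(00 00 c0 0c) = 0x0cc00000
  top 6b → 0x3 → bor [RR]
  [25:23] rd=1 = x1
  [22:20] rs=4 = x4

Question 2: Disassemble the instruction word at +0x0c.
+0x0c: 00 00 e0 f3 ⇒ word 0xf3e00000 (little)
  top 6b → 0x3c → load [RR]
  rd: (w>>23)&0x7=0x7 → x7
  rs: (w>>20)&0x7=0x6 → x6

load x6, x7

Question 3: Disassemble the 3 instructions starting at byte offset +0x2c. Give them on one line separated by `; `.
off 0x2c: read 00 00 a0 fd as little → 0xfda00000
  op=0xfda00000>>26=0x3f ⇒ band (RR)
  rd: (w>>23)&0x7=0x3 → x3
  rs: (w>>20)&0x7=0x2 → x2
off 0x30: read d8 ff ff 13 as little → 0x13ffffd8
  op=0x13ffffd8>>26=0x4 ⇒ jz (J)
  imm: (w>>0)&0x3ffffff=0x3ffffd8 (s26→-40) → $-40
off 0x34: read e0 ff ff 13 as little → 0x13ffffe0
  op=0x13ffffe0>>26=0x4 ⇒ jz (J)
  imm: (w>>0)&0x3ffffff=0x3ffffe0 (s26→-32) → $-32

band x2, x3; jz $-40; jz $-32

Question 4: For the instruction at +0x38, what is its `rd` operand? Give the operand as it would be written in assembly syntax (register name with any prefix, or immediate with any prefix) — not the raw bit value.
x7

@+38  little-endian(7a cd f1 7f) = 0x7ff1cd7a
  opcode bits[31:26]=0x1f: cpi/RI
  rd@[25:23]=0x7 ⇒ x7
  imm@[22:0]=0x71cd7a ⇒ $7458170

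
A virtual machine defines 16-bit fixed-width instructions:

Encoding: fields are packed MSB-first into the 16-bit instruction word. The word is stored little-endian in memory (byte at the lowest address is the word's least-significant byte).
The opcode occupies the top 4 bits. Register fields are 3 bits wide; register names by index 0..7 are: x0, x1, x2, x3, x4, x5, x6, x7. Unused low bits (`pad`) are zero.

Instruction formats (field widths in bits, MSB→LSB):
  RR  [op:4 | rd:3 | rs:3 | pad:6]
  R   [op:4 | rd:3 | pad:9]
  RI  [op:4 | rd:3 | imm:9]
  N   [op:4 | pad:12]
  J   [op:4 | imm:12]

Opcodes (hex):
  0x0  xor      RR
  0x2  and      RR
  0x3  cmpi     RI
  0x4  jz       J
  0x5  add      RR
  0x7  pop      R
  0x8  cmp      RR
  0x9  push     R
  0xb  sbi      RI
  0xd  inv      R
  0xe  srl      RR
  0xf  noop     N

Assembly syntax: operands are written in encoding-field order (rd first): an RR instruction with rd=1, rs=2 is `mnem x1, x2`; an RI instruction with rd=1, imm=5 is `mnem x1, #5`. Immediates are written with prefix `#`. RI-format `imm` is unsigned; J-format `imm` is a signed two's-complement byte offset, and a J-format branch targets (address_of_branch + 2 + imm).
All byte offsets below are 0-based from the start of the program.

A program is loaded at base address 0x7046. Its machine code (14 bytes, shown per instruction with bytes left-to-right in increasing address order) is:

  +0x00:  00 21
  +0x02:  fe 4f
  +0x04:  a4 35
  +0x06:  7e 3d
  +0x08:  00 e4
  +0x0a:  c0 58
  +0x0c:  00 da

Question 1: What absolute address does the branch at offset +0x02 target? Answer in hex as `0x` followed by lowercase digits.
off 0x02: read fe 4f as little → 0x4ffe
  opcode bits[15:12]=0x4: jz/J
  [11:0] imm=4094 (s12→-2) = #-2
  target = base 0x7046 + off 0x02 + 2 + imm -2 = 0x7048

0x7048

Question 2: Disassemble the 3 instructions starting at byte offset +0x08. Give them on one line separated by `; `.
off 0x08: read 00 e4 as little → 0xe400
  top 4b → 0xe → srl [RR]
  [11:9] rd=2 = x2
  [8:6] rs=0 = x0
off 0x0a: read c0 58 as little → 0x58c0
  top 4b → 0x5 → add [RR]
  [11:9] rd=4 = x4
  [8:6] rs=3 = x3
off 0x0c: read 00 da as little → 0xda00
  top 4b → 0xd → inv [R]
  [11:9] rd=5 = x5

srl x2, x0; add x4, x3; inv x5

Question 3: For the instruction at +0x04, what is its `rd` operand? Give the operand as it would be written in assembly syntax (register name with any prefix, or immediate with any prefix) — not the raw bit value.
x2

[04] a4 35 → 0x35a4
  opcode bits[15:12]=0x3: cmpi/RI
  [11:9] rd=2 = x2
  [8:0] imm=420 = #420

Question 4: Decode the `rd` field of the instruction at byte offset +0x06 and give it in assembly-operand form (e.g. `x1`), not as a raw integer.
+0x06: 7e 3d ⇒ word 0x3d7e (little)
  opcode bits[15:12]=0x3: cmpi/RI
  rd: (w>>9)&0x7=0x6 → x6
  imm: (w>>0)&0x1ff=0x17e → #382

x6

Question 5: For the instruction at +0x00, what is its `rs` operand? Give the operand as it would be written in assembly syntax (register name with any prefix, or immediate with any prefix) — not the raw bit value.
x4

off 0x00: read 00 21 as little → 0x2100
  op=0x2100>>12=0x2 ⇒ and (RR)
  rd: (w>>9)&0x7=0x0 → x0
  rs: (w>>6)&0x7=0x4 → x4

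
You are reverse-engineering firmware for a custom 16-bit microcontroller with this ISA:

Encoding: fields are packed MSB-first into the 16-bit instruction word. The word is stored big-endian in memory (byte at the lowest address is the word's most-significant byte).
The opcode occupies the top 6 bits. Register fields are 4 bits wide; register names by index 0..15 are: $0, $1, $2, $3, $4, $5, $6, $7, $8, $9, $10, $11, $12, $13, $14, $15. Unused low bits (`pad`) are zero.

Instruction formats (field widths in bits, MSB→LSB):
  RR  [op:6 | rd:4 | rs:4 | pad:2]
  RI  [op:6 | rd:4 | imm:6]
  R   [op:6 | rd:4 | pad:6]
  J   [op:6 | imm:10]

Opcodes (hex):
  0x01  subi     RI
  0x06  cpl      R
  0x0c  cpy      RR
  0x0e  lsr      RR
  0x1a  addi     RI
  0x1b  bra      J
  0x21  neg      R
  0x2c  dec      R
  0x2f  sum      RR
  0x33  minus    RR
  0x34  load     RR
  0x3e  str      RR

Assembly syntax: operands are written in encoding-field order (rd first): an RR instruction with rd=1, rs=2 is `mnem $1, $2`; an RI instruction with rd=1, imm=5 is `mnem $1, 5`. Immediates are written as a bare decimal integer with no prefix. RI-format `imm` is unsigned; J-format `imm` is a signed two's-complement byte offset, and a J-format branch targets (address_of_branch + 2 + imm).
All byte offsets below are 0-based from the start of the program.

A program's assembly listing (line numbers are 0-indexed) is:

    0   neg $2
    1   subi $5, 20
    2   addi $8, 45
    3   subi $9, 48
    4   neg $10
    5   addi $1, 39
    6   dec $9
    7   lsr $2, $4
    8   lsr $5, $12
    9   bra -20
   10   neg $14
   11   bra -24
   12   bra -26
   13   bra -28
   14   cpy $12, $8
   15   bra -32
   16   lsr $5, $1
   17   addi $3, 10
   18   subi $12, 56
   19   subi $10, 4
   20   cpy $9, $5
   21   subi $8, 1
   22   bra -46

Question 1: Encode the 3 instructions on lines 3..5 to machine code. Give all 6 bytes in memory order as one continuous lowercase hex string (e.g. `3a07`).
067086806867

3. subi fields op=0x1:6|rd=9:4|imm=48:6 → word 0670h → 06 70
4. neg fields op=0x21:6|rd=10:4|pad=0:6 → word 8680h → 86 80
5. addi fields op=0x1a:6|rd=1:4|imm=39:6 → word 6867h → 68 67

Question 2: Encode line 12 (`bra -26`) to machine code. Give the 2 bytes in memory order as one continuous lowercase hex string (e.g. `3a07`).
6fe6

line 12 (bra): pack op=0x1b:6|imm=-26:10 = 0x6fe6; big→ 6f e6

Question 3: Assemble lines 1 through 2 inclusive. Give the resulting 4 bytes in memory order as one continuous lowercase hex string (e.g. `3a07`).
1. subi fields op=0x1:6|rd=5:4|imm=20:6 → word 0554h → 05 54
2. addi fields op=0x1a:6|rd=8:4|imm=45:6 → word 6a2dh → 6a 2d

05546a2d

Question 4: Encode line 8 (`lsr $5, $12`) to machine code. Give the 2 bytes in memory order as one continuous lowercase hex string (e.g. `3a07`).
8. lsr fields op=0xe:6|rd=5:4|rs=12:4|pad=0:2 → word 3970h → 39 70

3970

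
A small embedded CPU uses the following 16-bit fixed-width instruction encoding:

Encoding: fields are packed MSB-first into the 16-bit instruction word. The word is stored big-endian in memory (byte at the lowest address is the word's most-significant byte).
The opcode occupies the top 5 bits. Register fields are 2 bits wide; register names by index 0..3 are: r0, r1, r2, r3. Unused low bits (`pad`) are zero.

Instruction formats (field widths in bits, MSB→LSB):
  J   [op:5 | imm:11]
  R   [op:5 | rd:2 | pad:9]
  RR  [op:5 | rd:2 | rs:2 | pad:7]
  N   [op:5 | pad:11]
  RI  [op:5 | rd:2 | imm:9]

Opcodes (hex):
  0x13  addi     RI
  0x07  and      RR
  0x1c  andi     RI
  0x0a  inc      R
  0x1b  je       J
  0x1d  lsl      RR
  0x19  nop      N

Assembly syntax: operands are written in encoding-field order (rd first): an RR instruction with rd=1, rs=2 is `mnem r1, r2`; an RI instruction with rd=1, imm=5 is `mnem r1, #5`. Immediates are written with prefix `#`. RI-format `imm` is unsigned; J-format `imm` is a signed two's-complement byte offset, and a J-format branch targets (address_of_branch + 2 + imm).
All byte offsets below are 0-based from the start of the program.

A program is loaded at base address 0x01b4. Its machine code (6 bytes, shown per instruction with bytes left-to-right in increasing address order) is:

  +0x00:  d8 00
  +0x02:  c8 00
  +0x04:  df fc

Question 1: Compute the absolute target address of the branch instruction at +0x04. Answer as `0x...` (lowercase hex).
off 0x04: read df fc as big → 0xdffc
  op=0xdffc>>11=0x1b ⇒ je (J)
  [10:0] imm=2044 (s11→-4) = #-4
  target = base 0x01b4 + off 0x04 + 2 + imm -4 = 0x01b6

0x01b6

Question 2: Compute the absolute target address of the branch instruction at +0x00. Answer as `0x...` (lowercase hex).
off 0x00: read d8 00 as big → 0xd800
  opcode bits[15:11]=0x1b: je/J
  imm: (w>>0)&0x7ff=0x0 → #0
  target = base 0x01b4 + off 0x00 + 2 + imm 0 = 0x01b6

0x01b6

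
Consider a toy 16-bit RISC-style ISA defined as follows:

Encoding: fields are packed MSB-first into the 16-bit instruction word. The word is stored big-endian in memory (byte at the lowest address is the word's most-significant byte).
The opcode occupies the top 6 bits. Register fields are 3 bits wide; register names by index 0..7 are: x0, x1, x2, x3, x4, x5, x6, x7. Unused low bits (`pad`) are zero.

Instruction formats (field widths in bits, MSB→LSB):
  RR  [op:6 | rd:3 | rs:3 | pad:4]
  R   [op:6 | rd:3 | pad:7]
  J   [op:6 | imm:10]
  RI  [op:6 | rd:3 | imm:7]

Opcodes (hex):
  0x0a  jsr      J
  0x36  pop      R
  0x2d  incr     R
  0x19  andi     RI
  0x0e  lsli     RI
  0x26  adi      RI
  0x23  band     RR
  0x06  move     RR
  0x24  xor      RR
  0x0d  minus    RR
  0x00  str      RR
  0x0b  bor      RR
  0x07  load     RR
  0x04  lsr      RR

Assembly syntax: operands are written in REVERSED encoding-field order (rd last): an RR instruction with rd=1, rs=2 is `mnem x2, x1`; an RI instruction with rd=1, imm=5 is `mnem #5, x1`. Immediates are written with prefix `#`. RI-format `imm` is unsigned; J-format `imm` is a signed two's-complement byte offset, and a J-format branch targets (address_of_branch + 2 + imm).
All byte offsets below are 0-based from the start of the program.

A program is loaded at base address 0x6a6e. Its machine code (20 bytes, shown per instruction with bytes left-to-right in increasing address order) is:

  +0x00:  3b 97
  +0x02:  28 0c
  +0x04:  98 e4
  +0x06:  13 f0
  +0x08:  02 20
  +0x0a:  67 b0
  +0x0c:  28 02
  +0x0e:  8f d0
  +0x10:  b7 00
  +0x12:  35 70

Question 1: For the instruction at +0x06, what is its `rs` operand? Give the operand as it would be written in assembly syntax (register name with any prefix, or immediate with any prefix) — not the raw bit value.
x7

off 0x06: read 13 f0 as big → 0x13f0
  top 6b → 0x4 → lsr [RR]
  [9:7] rd=7 = x7
  [6:4] rs=7 = x7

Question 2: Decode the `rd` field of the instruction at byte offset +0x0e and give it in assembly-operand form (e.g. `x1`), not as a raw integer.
[0e] 8f d0 → 0x8fd0
  op=0x8fd0>>10=0x23 ⇒ band (RR)
  rd: (w>>7)&0x7=0x7 → x7
  rs: (w>>4)&0x7=0x5 → x5

x7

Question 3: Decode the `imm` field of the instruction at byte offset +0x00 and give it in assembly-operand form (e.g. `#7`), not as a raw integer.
#23

+0x00: 3b 97 ⇒ word 0x3b97 (big)
  top 6b → 0xe → lsli [RI]
  rd: (w>>7)&0x7=0x7 → x7
  imm: (w>>0)&0x7f=0x17 → #23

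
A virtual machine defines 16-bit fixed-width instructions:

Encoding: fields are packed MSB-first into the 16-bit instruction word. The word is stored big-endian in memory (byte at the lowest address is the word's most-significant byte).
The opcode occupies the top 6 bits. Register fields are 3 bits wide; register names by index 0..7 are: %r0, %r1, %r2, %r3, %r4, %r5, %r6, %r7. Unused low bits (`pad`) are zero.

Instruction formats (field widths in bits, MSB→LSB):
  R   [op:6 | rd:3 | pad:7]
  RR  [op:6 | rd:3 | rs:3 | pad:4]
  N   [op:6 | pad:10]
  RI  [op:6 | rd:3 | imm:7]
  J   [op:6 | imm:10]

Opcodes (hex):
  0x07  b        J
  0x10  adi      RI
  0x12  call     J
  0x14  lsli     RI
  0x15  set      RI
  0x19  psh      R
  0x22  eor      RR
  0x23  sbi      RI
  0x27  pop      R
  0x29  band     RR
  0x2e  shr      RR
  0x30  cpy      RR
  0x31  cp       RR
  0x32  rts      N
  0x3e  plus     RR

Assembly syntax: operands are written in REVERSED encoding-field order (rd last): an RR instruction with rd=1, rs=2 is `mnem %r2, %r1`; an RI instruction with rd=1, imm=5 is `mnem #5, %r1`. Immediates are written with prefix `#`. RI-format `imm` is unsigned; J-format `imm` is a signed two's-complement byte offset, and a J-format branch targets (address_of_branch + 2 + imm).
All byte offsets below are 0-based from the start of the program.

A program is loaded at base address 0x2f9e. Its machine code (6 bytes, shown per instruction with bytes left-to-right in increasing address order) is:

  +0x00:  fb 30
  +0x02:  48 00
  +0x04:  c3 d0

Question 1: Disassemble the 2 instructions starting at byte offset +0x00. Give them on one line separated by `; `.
@+00  big-endian(fb 30) = 0xfb30
  op=0xfb30>>10=0x3e ⇒ plus (RR)
  rd: (w>>7)&0x7=0x6 → %r6
  rs: (w>>4)&0x7=0x3 → %r3
@+02  big-endian(48 00) = 0x4800
  op=0x4800>>10=0x12 ⇒ call (J)
  imm: (w>>0)&0x3ff=0x0 → #0

plus %r3, %r6; call #0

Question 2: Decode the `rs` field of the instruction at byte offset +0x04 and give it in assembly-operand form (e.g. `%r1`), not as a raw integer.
+0x04: c3 d0 ⇒ word 0xc3d0 (big)
  opcode bits[15:10]=0x30: cpy/RR
  [9:7] rd=7 = %r7
  [6:4] rs=5 = %r5

%r5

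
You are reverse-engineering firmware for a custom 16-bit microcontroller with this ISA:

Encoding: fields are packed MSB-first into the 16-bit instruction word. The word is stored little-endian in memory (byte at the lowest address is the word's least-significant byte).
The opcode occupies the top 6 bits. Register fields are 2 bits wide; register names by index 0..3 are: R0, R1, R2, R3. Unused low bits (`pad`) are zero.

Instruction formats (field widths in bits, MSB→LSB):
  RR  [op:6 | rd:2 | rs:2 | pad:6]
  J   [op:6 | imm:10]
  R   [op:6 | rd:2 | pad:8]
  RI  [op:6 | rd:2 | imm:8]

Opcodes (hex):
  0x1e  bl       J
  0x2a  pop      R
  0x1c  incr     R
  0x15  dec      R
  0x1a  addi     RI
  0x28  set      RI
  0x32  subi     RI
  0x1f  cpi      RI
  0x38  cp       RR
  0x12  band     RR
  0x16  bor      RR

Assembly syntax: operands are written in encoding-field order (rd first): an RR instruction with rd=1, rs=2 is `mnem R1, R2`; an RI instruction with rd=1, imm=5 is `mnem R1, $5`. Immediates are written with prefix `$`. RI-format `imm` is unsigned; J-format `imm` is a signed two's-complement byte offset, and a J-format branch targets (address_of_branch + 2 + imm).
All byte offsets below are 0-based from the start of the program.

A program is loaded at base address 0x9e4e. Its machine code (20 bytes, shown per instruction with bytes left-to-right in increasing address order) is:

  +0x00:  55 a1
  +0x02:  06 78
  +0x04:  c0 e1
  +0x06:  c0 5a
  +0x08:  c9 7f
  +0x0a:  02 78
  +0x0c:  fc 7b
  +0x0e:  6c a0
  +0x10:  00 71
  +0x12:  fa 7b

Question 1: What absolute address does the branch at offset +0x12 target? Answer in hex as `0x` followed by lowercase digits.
0x9e5c

off 0x12: read fa 7b as little → 0x7bfa
  op=0x7bfa>>10=0x1e ⇒ bl (J)
  imm: (w>>0)&0x3ff=0x3fa (s10→-6) → $-6
  target = base 0x9e4e + off 0x12 + 2 + imm -6 = 0x9e5c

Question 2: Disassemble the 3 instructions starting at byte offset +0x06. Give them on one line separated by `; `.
bor R2, R3; cpi R3, $201; bl $2

[06] c0 5a → 0x5ac0
  op=0x5ac0>>10=0x16 ⇒ bor (RR)
  rd: (w>>8)&0x3=0x2 → R2
  rs: (w>>6)&0x3=0x3 → R3
[08] c9 7f → 0x7fc9
  op=0x7fc9>>10=0x1f ⇒ cpi (RI)
  rd: (w>>8)&0x3=0x3 → R3
  imm: (w>>0)&0xff=0xc9 → $201
[0a] 02 78 → 0x7802
  op=0x7802>>10=0x1e ⇒ bl (J)
  imm: (w>>0)&0x3ff=0x2 → $2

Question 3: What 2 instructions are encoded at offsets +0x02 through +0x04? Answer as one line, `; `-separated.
bl $6; cp R1, R3

@+02  little-endian(06 78) = 0x7806
  top 6b → 0x1e → bl [J]
  imm@[9:0]=0x6 ⇒ $6
@+04  little-endian(c0 e1) = 0xe1c0
  top 6b → 0x38 → cp [RR]
  rd@[9:8]=0x1 ⇒ R1
  rs@[7:6]=0x3 ⇒ R3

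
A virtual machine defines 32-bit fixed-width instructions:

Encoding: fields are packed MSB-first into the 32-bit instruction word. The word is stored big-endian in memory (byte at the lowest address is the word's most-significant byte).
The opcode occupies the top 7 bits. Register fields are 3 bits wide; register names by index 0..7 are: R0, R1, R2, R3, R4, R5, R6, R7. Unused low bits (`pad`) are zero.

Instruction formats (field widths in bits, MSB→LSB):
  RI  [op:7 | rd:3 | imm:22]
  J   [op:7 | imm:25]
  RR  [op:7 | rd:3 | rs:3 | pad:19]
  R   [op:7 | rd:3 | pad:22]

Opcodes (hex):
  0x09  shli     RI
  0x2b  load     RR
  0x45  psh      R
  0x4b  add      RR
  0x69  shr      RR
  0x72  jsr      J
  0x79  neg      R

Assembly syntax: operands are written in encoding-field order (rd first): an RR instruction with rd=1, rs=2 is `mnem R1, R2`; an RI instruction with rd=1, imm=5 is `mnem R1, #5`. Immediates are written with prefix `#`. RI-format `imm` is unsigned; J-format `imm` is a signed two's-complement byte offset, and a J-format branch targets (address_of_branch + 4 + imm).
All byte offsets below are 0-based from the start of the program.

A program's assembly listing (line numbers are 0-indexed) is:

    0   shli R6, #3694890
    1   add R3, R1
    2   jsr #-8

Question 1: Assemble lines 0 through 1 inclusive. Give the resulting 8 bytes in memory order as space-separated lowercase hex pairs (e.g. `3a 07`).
L0: shli op=0x9:7|rd=6:3|imm=3694890:22 ⇒ 0x13b8612a ⇒ big 13 b8 61 2a
L1: add op=0x4b:7|rd=3:3|rs=1:3|pad=0:19 ⇒ 0x96c80000 ⇒ big 96 c8 00 00

13 b8 61 2a 96 c8 00 00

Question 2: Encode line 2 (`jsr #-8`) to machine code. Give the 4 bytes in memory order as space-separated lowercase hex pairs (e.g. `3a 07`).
2. jsr fields op=0x72:7|imm=-8:25 → word e5fffff8h → e5 ff ff f8

e5 ff ff f8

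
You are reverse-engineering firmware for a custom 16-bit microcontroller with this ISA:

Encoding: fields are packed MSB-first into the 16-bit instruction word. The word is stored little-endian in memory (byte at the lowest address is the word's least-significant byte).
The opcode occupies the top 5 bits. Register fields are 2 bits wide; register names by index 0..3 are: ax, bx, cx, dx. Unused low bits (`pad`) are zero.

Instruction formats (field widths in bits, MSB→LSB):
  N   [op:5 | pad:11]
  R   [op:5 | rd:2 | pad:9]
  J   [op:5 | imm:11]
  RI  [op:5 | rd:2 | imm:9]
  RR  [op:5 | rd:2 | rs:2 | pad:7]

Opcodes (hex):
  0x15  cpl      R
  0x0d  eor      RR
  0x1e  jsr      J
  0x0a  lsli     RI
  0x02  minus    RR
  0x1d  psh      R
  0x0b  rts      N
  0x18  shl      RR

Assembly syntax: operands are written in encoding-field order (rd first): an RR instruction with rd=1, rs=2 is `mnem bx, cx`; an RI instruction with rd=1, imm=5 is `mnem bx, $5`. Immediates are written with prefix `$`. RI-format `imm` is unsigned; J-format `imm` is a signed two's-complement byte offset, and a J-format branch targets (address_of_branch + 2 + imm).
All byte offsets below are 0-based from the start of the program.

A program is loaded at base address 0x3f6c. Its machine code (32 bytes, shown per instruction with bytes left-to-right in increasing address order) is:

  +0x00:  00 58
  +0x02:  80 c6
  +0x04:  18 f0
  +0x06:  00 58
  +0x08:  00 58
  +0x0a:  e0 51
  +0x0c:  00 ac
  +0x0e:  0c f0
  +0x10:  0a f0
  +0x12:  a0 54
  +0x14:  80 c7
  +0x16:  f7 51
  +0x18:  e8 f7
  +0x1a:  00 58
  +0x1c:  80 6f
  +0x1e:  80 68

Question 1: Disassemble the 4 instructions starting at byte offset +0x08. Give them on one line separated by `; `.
off 0x08: read 00 58 as little → 0x5800
  top 5b → 0xb → rts [N]
off 0x0a: read e0 51 as little → 0x51e0
  top 5b → 0xa → lsli [RI]
  rd: (w>>9)&0x3=0x0 → ax
  imm: (w>>0)&0x1ff=0x1e0 → $480
off 0x0c: read 00 ac as little → 0xac00
  top 5b → 0x15 → cpl [R]
  rd: (w>>9)&0x3=0x2 → cx
off 0x0e: read 0c f0 as little → 0xf00c
  top 5b → 0x1e → jsr [J]
  imm: (w>>0)&0x7ff=0xc → $12

rts; lsli ax, $480; cpl cx; jsr $12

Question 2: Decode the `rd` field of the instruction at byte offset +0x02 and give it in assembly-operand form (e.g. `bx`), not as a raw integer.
@+02  little-endian(80 c6) = 0xc680
  op=0xc680>>11=0x18 ⇒ shl (RR)
  [10:9] rd=3 = dx
  [8:7] rs=1 = bx

dx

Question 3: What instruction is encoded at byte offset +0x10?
[10] 0a f0 → 0xf00a
  opcode bits[15:11]=0x1e: jsr/J
  imm@[10:0]=0xa ⇒ $10

jsr $10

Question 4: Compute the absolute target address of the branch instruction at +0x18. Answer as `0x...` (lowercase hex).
0x3f6e

off 0x18: read e8 f7 as little → 0xf7e8
  opcode bits[15:11]=0x1e: jsr/J
  [10:0] imm=2024 (s11→-24) = $-24
  target = base 0x3f6c + off 0x18 + 2 + imm -24 = 0x3f6e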